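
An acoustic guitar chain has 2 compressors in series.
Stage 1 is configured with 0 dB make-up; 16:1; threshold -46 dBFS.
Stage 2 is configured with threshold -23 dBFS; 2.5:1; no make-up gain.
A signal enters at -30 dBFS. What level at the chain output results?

Stage 1: -30 dBFS is 16 dB over -46 dBFS; at 16:1 that becomes 1 dB over, giving -45 dBFS.
Stage 2: -45 dBFS ≤ -23 dBFS, so stage 2 doesn't engage; output -45 dBFS.

-45 dBFS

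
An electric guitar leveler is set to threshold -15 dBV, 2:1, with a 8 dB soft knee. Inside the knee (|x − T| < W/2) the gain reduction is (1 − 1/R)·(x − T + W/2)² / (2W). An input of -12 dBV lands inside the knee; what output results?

x − T + W/2 = -12 − (-15) + 4 = 7.
GR = (1 − 1/2) × 7² / 16 = 0.5 × 49 / 16 = 1.53125 dB.
Output = -12 − 1.53125 = -13.53125 dBV.

-13.53125 dBV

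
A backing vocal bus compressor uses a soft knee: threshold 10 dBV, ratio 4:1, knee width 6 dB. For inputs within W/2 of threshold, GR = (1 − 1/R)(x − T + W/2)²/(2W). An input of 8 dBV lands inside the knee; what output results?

x − T + W/2 = 8 − 10 + 3 = 1.
GR = (1 − 1/4) × 1² / 12 = 0.75 × 1 / 12 = 0.0625 dB.
Output = 8 − 0.0625 = 7.9375 dBV.

7.9375 dBV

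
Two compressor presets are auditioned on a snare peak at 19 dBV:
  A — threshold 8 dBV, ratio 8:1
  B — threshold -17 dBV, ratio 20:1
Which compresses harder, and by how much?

A: overshoot 11 dB → output overshoot 1.375 dB → GR 9.625 dB.
B: overshoot 36 dB → output overshoot 1.8 dB → GR 34.2 dB.
B applies 24.575 dB more gain reduction.

B, by 24.575 dB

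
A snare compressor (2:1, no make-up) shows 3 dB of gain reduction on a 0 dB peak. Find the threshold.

Gain reduction = 0 − (-3) = 3 dB; output overshoot = GR / (R − 1) = 3 / 1 = 3 dB.
Threshold = output − output overshoot = -3 − 3 = -6 dB.

-6 dB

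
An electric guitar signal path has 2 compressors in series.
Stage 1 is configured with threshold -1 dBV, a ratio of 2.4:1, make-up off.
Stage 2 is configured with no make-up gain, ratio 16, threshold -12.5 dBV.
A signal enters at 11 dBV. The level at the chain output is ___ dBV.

Stage 1: overshoot 12 dB → 12/2.4 = 5 dB → 4 dBV.
Stage 2: overshoot 16.5 dB → 16.5/16 = 1.03125 dB → -11.46875 dBV.

-11.46875 dBV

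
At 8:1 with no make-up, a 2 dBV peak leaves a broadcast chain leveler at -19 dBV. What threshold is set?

Gain reduction = 2 − (-19) = 21 dB; output overshoot = GR / (R − 1) = 21 / 7 = 3 dB.
Threshold = output − output overshoot = -19 − 3 = -22 dBV.

-22 dBV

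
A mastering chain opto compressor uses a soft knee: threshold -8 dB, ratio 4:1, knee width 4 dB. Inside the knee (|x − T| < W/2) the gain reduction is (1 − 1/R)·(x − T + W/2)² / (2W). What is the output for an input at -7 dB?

x − T + W/2 = -7 − (-8) + 2 = 3.
GR = (1 − 1/4) × 3² / 8 = 0.75 × 9 / 8 = 0.84375 dB.
Output = -7 − 0.84375 = -7.84375 dB.

-7.84375 dB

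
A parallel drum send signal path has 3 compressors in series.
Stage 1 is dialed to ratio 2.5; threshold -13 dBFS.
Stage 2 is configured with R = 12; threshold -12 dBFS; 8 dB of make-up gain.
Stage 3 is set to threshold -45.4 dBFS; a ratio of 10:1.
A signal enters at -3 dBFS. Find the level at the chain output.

Stage 1: overshoot 10 dB → 10/2.5 = 4 dB → -9 dBFS.
Stage 2: 3 dB above -12 dBFS, reduced 12:1 to 0.25 dB above → -11.75 dBFS; +8 dB make-up → -3.75 dBFS.
Stage 3: overshoot 41.65 dB → 41.65/10 = 4.165 dB → -41.235 dBFS.

-41.235 dBFS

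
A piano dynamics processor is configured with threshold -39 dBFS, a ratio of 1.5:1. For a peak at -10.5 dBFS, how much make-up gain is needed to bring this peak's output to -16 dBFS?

4 dB

Overshoot 28.5 dB → 28.5/1.5 = 19 dB after compression, so the compressed level is -39 + 19 = -20 dBFS.
Make-up = target − compressed = -16 − (-20) = 4 dB.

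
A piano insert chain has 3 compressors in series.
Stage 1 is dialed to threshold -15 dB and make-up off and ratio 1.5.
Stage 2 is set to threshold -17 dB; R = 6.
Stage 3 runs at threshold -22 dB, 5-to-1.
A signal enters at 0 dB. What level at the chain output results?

-20.6 dB

Stage 1: 0 dB is 15 dB over -15 dB; at 1.5:1 that becomes 10 dB over, giving -5 dB.
Stage 2: 12 dB above -17 dB, reduced 6:1 to 2 dB above → -15 dB.
Stage 3: overshoot 7 dB → 7/5 = 1.4 dB → -20.6 dB.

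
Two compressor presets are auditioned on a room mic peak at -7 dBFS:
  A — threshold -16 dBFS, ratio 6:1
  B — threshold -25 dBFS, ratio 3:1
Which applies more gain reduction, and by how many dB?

A: GR = 9 − 9/6 = 7.5 dB.
B: GR = 18 − 18/3 = 12 dB.
B applies 4.5 dB more gain reduction.

B, by 4.5 dB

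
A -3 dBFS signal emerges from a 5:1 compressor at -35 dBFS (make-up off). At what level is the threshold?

Input is 40 dB above T (since output overshoot × R = input overshoot: (-35 − T)·5 = -3 − T gives T = -43 dBFS).
Check: -43 + (-3 − (-43))/5 = -43 + 8 = -35 dBFS. ✓

-43 dBFS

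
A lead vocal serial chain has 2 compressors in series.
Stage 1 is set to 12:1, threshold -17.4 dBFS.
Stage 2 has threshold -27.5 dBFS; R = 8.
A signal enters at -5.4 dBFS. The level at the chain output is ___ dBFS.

-26.1125 dBFS

Stage 1: overshoot 12 dB → 12/12 = 1 dB → -16.4 dBFS.
Stage 2: -16.4 dBFS is 11.1 dB over -27.5 dBFS; at 8:1 that becomes 1.3875 dB over, giving -26.1125 dBFS.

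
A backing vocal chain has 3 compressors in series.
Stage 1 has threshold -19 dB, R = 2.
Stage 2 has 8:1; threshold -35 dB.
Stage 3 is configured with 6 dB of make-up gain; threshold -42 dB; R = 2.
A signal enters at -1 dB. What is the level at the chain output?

-30.9375 dB

Stage 1: -1 dB is 18 dB over -19 dB; at 2:1 that becomes 9 dB over, giving -10 dB.
Stage 2: 25 dB above -35 dB, reduced 8:1 to 3.125 dB above → -31.875 dB.
Stage 3: overshoot 10.125 dB → 10.125/2 = 5.0625 dB → -36.9375 dB; +6 dB make-up → -30.9375 dB.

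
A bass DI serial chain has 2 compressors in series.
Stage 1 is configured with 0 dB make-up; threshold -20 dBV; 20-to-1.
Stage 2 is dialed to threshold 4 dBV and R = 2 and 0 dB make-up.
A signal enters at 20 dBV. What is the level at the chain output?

Stage 1: 20 dBV is 40 dB over -20 dBV; at 20:1 that becomes 2 dB over, giving -18 dBV.
Stage 2: below threshold (-18 ≤ 4); passes unchanged; output -18 dBV.

-18 dBV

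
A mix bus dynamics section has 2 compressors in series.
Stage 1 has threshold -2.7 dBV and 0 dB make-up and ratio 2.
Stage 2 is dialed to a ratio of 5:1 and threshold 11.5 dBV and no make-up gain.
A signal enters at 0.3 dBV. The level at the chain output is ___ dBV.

Stage 1: overshoot 3 dB → 3/2 = 1.5 dB → -1.2 dBV.
Stage 2: -1.2 dBV is at or below the 11.5 dBV threshold — no compression; output -1.2 dBV.

-1.2 dBV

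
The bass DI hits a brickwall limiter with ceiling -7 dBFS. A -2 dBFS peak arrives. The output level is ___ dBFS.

-7 dBFS

A brickwall limiter is an ∞:1 compressor: any input above the ceiling is clamped to -7 dBFS.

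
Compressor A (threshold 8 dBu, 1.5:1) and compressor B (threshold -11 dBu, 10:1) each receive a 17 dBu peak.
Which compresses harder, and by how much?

B, by 22.2 dB

A: overshoot 9 dB → output overshoot 6 dB → GR 3 dB.
B: overshoot 28 dB → output overshoot 2.8 dB → GR 25.2 dB.
Difference: 22.2 dB in favour of B.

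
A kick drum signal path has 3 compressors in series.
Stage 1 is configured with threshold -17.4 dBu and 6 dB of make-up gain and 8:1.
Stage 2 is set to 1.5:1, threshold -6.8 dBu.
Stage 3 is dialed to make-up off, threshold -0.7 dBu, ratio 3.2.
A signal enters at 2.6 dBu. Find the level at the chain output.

-8.9 dBu

Stage 1: 20 dB above -17.4 dBu, reduced 8:1 to 2.5 dB above → -14.9 dBu; +6 dB make-up → -8.9 dBu.
Stage 2: below threshold (-8.9 ≤ -6.8); passes unchanged; output -8.9 dBu.
Stage 3: -8.9 dBu ≤ -0.7 dBu, so stage 3 doesn't engage; output -8.9 dBu.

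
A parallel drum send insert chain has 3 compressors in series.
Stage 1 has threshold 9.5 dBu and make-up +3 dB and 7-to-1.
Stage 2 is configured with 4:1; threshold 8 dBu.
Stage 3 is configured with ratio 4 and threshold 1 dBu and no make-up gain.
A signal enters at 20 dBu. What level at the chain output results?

Stage 1: 20 dBu is 10.5 dB over 9.5 dBu; at 7:1 that becomes 1.5 dB over, giving 11 dBu; +3 dB make-up → 14 dBu.
Stage 2: overshoot 6 dB → 6/4 = 1.5 dB → 9.5 dBu.
Stage 3: 8.5 dB above 1 dBu, reduced 4:1 to 2.125 dB above → 3.125 dBu.

3.125 dBu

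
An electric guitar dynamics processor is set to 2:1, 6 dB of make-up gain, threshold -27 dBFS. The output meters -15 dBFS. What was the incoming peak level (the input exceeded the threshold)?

Before make-up, the level was -15 − 6 = -21 dBFS.
That's 6 dB above the -27 dBFS threshold.
Input overshoot = R × output overshoot = 12 dB → input = -27 + 12 = -15 dBFS.

-15 dBFS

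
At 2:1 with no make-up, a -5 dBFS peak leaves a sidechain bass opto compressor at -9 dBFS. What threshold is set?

-13 dBFS

Input is 8 dB above T (since output overshoot × R = input overshoot: (-9 − T)·2 = -5 − T gives T = -13 dBFS).
Check: -13 + (-5 − (-13))/2 = -13 + 4 = -9 dBFS. ✓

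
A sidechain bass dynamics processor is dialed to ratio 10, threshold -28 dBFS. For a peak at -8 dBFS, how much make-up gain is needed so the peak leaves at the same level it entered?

18 dB

Overshoot 20 dB → 20/10 = 2 dB after compression, so the compressed level is -28 + 2 = -26 dBFS.
Make-up = target − compressed = -8 − (-26) = 18 dB.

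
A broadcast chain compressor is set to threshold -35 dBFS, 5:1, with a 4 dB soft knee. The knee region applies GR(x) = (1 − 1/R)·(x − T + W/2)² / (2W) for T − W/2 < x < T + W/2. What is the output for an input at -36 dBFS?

-36.1 dBFS

x − T + W/2 = -36 − (-35) + 2 = 1.
GR = (1 − 1/5) × 1² / 8 = 0.8 × 1 / 8 = 0.1 dB.
Output = -36 − 0.1 = -36.1 dBFS.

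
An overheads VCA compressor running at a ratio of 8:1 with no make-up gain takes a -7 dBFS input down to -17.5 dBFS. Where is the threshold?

-19 dBFS

Input is 12 dB above T (since output overshoot × R = input overshoot: (-17.5 − T)·8 = -7 − T gives T = -19 dBFS).
Check: -19 + (-7 − (-19))/8 = -19 + 1.5 = -17.5 dBFS. ✓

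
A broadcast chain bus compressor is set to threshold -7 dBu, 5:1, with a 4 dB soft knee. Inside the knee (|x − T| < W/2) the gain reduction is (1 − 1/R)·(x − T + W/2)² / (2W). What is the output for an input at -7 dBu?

-7.4 dBu

x − T + W/2 = -7 − (-7) + 2 = 2.
GR = (1 − 1/5) × 2² / 8 = 0.8 × 4 / 8 = 0.4 dB.
Output = -7 − 0.4 = -7.4 dBu.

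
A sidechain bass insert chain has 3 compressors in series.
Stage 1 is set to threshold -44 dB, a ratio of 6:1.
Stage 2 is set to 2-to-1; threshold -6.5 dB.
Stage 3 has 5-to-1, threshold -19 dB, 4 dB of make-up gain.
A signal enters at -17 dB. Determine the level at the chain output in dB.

Stage 1: 27 dB above -44 dB, reduced 6:1 to 4.5 dB above → -39.5 dB.
Stage 2: -39.5 dB ≤ -6.5 dB, so stage 2 doesn't engage; output -39.5 dB.
Stage 3: below threshold (-39.5 ≤ -19); passes unchanged; make-up brings it to -35.5 dB.

-35.5 dB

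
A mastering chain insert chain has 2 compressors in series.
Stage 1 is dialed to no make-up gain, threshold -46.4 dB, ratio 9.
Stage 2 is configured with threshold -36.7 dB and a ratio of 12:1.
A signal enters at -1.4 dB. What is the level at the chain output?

Stage 1: 45 dB above -46.4 dB, reduced 9:1 to 5 dB above → -41.4 dB.
Stage 2: -41.4 dB ≤ -36.7 dB, so stage 2 doesn't engage; output -41.4 dB.

-41.4 dB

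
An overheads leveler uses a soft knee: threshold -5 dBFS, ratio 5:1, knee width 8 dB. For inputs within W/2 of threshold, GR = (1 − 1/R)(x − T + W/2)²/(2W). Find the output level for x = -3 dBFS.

x − T + W/2 = -3 − (-5) + 4 = 6.
GR = (1 − 1/5) × 6² / 16 = 0.8 × 36 / 16 = 1.8 dB.
Output = -3 − 1.8 = -4.8 dBFS.

-4.8 dBFS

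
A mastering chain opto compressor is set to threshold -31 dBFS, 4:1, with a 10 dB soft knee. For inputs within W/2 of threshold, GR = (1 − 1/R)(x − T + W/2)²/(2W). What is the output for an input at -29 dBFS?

x − T + W/2 = -29 − (-31) + 5 = 7.
GR = (1 − 1/4) × 7² / 20 = 0.75 × 49 / 20 = 1.8375 dB.
Output = -29 − 1.8375 = -30.8375 dBFS.

-30.8375 dBFS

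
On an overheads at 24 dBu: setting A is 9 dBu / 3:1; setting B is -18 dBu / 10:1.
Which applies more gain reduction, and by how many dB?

B, by 27.8 dB

A: 15 dB over, compressed to 5 dB over, so 10 dB of GR.
B: 42 dB over, compressed to 4.2 dB over, so 37.8 dB of GR.
B reduces 27.8 dB more.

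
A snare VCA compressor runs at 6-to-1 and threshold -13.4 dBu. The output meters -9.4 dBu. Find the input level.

10.6 dBu

That's 4 dB above the -13.4 dBu threshold.
Undo the ratio: input overshoot = 4 × 6 = 24 dB, giving input = 10.6 dBu.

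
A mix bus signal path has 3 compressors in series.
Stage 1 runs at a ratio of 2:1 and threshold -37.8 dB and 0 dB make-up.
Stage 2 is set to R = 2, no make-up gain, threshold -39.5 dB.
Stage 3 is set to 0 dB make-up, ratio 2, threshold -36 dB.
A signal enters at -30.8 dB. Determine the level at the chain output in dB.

-36.9 dB

Stage 1: overshoot 7 dB → 7/2 = 3.5 dB → -34.3 dB.
Stage 2: 5.2 dB above -39.5 dB, reduced 2:1 to 2.6 dB above → -36.9 dB.
Stage 3: -36.9 dB ≤ -36 dB, so stage 3 doesn't engage; output -36.9 dB.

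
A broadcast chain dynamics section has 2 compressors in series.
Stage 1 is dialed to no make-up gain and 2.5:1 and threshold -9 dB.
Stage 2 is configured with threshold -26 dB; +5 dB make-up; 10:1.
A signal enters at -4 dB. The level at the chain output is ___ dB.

Stage 1: -4 dB is 5 dB over -9 dB; at 2.5:1 that becomes 2 dB over, giving -7 dB.
Stage 2: -7 dB is 19 dB over -26 dB; at 10:1 that becomes 1.9 dB over, giving -24.1 dB; +5 dB make-up → -19.1 dB.

-19.1 dB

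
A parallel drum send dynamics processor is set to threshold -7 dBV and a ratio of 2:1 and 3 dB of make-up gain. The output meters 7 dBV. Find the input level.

Stripping the +3 dB make-up gives 4 dBV at the gain stage.
Post-compression overshoot = 4 − (-7) = 11 dB.
Input overshoot = R × output overshoot = 22 dB → input = -7 + 22 = 15 dBV.

15 dBV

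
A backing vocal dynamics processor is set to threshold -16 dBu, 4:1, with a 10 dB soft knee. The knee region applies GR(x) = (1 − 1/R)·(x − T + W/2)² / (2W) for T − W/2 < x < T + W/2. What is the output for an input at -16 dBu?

-16.9375 dBu

x − T + W/2 = -16 − (-16) + 5 = 5.
GR = (1 − 1/4) × 5² / 20 = 0.75 × 25 / 20 = 0.9375 dB.
Output = -16 − 0.9375 = -16.9375 dBu.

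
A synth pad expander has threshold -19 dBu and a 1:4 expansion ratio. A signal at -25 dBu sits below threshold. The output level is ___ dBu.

-43 dBu

The input is 6 dB below the -19 dBu threshold.
A 1:4 expander multiplies undershoot by 4: 6 × 4 = 24 dB below threshold.
Output = -19 − 24 = -43 dBu.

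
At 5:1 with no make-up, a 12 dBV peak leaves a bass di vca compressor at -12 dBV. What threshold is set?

Gain reduction = 12 − (-12) = 24 dB; output overshoot = GR / (R − 1) = 24 / 4 = 6 dB.
Threshold = output − output overshoot = -12 − 6 = -18 dBV.

-18 dBV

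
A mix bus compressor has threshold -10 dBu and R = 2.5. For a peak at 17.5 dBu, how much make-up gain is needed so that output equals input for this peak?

16.5 dB

The peak compresses to -10 + 27.5/2.5 = 1 dBu.
To reach 17.5 dBu requires 17.5 − 1 = 16.5 dB of make-up.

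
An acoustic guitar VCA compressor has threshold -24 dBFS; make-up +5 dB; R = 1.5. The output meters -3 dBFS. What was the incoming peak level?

Remove make-up: -3 − 5 = -8 dBFS.
The compressed level sits -8 − (-24) = 16 dB over threshold.
Input overshoot = R × output overshoot = 24 dB → input = -24 + 24 = 0 dBFS.

0 dBFS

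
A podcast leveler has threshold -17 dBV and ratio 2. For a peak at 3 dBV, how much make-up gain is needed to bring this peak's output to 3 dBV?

10 dB

Overshoot 20 dB → 20/2 = 10 dB after compression, so the compressed level is -17 + 10 = -7 dBV.
Make-up = target − compressed = 3 − (-7) = 10 dB.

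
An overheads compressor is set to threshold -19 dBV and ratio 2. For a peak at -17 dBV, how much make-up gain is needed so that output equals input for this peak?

1 dB

Without make-up, output = threshold + overshoot/2 = -19 + 1 = -18 dBV.
Gap to target: 1 dB.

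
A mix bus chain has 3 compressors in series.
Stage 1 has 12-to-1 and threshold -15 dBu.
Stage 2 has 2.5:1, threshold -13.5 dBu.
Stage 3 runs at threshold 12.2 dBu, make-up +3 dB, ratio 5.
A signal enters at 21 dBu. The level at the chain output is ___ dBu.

Stage 1: 21 dBu is 36 dB over -15 dBu; at 12:1 that becomes 3 dB over, giving -12 dBu.
Stage 2: overshoot 1.5 dB → 1.5/2.5 = 0.6 dB → -12.9 dBu.
Stage 3: -12.9 dBu ≤ 12.2 dBu, so stage 3 doesn't engage; make-up brings it to -9.9 dBu.

-9.9 dBu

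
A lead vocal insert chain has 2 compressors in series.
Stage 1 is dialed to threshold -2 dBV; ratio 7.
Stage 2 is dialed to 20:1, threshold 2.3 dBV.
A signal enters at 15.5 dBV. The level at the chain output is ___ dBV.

0.5 dBV

Stage 1: 15.5 dBV is 17.5 dB over -2 dBV; at 7:1 that becomes 2.5 dB over, giving 0.5 dBV.
Stage 2: below threshold (0.5 ≤ 2.3); passes unchanged; output 0.5 dBV.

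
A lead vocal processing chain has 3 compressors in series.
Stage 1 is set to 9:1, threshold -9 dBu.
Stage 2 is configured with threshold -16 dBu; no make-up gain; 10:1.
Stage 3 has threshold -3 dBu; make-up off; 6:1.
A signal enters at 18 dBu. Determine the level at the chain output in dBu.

Stage 1: overshoot 27 dB → 27/9 = 3 dB → -6 dBu.
Stage 2: 10 dB above -16 dBu, reduced 10:1 to 1 dB above → -15 dBu.
Stage 3: below threshold (-15 ≤ -3); passes unchanged; output -15 dBu.

-15 dBu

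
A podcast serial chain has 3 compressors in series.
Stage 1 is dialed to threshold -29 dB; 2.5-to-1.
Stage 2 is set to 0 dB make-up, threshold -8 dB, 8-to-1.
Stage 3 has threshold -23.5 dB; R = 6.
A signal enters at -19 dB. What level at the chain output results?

-25 dB

Stage 1: 10 dB above -29 dB, reduced 2.5:1 to 4 dB above → -25 dB.
Stage 2: below threshold (-25 ≤ -8); passes unchanged; output -25 dB.
Stage 3: -25 dB ≤ -23.5 dB, so stage 3 doesn't engage; output -25 dB.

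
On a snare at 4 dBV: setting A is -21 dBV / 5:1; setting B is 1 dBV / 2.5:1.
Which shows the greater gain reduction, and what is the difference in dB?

A: overshoot 25 dB → output overshoot 5 dB → GR 20 dB.
B: overshoot 3 dB → output overshoot 1.2 dB → GR 1.8 dB.
A applies 18.2 dB more gain reduction.

A, by 18.2 dB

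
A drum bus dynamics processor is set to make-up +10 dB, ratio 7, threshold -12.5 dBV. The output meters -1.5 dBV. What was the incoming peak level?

-5.5 dBV

Stripping the +10 dB make-up gives -11.5 dBV at the gain stage.
The compressed level sits -11.5 − (-12.5) = 1 dB over threshold.
Input overshoot = R × output overshoot = 7 dB → input = -12.5 + 7 = -5.5 dBV.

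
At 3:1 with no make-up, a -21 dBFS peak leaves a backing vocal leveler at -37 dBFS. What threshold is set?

Let T be the threshold. Output overshoot = (input overshoot)/R, so -37 − T = (-21 − T)/3.
3·(-37 − T) = -21 − T → 2·T = -111 − (-21) = -90.
T = -90/2 = -45 dBFS.

-45 dBFS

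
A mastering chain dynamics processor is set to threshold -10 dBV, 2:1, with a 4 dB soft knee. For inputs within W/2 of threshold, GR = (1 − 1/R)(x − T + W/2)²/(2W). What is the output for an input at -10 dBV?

x − T + W/2 = -10 − (-10) + 2 = 2.
GR = (1 − 1/2) × 2² / 8 = 0.5 × 4 / 8 = 0.25 dB.
Output = -10 − 0.25 = -10.25 dBV.

-10.25 dBV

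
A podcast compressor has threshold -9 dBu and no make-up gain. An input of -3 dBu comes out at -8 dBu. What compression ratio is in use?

6:1

Input overshoot = -3 − (-9) = 6 dB; output overshoot = -8 − (-9) = 1 dB.
Ratio = 6 / 1 = 6.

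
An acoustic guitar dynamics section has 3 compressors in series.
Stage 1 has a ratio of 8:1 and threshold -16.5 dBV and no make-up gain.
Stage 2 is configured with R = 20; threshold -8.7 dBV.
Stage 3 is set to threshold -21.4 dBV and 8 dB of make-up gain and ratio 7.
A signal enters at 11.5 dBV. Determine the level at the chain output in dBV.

Stage 1: 11.5 dBV is 28 dB over -16.5 dBV; at 8:1 that becomes 3.5 dB over, giving -13 dBV.
Stage 2: -13 dBV ≤ -8.7 dBV, so stage 2 doesn't engage; output -13 dBV.
Stage 3: -13 dBV is 8.4 dB over -21.4 dBV; at 7:1 that becomes 1.2 dB over, giving -20.2 dBV; +8 dB make-up → -12.2 dBV.

-12.2 dBV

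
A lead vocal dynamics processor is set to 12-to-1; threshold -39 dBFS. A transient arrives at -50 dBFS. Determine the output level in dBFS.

-50 dBFS is 11 dB below the -39 dBFS threshold, so no gain reduction is applied.
Output = input = -50 dBFS.

-50 dBFS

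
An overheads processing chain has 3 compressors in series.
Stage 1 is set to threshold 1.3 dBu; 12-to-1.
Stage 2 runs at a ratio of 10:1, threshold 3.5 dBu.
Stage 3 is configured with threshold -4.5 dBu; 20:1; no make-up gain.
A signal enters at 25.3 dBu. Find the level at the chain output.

-4.11 dBu

Stage 1: 25.3 dBu is 24 dB over 1.3 dBu; at 12:1 that becomes 2 dB over, giving 3.3 dBu.
Stage 2: 3.3 dBu ≤ 3.5 dBu, so stage 2 doesn't engage; output 3.3 dBu.
Stage 3: 7.8 dB above -4.5 dBu, reduced 20:1 to 0.39 dB above → -4.11 dBu.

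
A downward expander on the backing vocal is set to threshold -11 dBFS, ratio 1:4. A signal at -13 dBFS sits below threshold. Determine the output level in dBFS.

-19 dBFS

Below threshold, a 1:4 expander applies gain = (4−1)×(T − x) of attenuation.
(4−1) × 2 = 6 dB, so output = -13 − 6 = -19 dBFS.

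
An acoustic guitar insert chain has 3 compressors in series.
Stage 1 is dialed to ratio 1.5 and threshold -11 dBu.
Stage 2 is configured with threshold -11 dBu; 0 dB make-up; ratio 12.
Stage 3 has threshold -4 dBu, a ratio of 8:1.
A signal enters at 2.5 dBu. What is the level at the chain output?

Stage 1: 2.5 dBu is 13.5 dB over -11 dBu; at 1.5:1 that becomes 9 dB over, giving -2 dBu.
Stage 2: 9 dB above -11 dBu, reduced 12:1 to 0.75 dB above → -10.25 dBu.
Stage 3: below threshold (-10.25 ≤ -4); passes unchanged; output -10.25 dBu.

-10.25 dBu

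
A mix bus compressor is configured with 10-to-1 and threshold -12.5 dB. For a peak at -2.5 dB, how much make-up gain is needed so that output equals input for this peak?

Without make-up, output = threshold + overshoot/10 = -12.5 + 1 = -11.5 dB.
Gap to target: 9 dB.

9 dB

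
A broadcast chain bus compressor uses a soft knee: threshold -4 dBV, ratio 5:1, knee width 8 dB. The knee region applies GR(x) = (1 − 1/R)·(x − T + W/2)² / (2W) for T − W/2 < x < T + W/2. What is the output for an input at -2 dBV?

x − T + W/2 = -2 − (-4) + 4 = 6.
GR = (1 − 1/5) × 6² / 16 = 0.8 × 36 / 16 = 1.8 dB.
Output = -2 − 1.8 = -3.8 dBV.

-3.8 dBV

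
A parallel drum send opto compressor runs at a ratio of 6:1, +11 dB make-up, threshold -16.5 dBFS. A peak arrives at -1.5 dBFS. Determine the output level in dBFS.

-3 dBFS

The input is 15 dB above the -16.5 dBFS threshold.
At 6:1 the overshoot is divided by 6, leaving 2.5 dB above threshold.
Output = -16.5 + 2.5 = -14 dBFS; make-up adds 11 dB, giving -3 dBFS.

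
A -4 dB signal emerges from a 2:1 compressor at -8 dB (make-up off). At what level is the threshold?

-12 dB

Let T be the threshold. Output overshoot = (input overshoot)/R, so -8 − T = (-4 − T)/2.
2·(-8 − T) = -4 − T → 1·T = -16 − (-4) = -12.
T = -12/1 = -12 dB.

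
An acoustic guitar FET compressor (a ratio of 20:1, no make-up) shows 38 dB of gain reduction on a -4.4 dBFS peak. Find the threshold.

Let T be the threshold. Output overshoot = (input overshoot)/R, so -42.4 − T = (-4.4 − T)/20.
20·(-42.4 − T) = -4.4 − T → 19·T = -848 − (-4.4) = -843.6.
T = -843.6/19 = -44.4 dBFS.

-44.4 dBFS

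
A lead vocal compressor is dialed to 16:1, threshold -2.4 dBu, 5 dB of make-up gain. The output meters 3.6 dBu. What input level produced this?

Before make-up, the level was 3.6 − 5 = -1.4 dBu.
The compressed level sits -1.4 − (-2.4) = 1 dB over threshold.
Undo the ratio: input overshoot = 1 × 16 = 16 dB, giving input = 13.6 dBu.

13.6 dBu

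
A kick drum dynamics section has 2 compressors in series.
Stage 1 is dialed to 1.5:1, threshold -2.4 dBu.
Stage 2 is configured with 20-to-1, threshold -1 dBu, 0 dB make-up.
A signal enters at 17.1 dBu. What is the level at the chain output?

-0.42 dBu

Stage 1: 17.1 dBu is 19.5 dB over -2.4 dBu; at 1.5:1 that becomes 13 dB over, giving 10.6 dBu.
Stage 2: 10.6 dBu is 11.6 dB over -1 dBu; at 20:1 that becomes 0.58 dB over, giving -0.42 dBu.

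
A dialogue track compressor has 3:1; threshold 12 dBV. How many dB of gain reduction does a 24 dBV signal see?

Overshoot = 24 − 12 = 12 dB.
A 3:1 ratio leaves 4 dB of that excess.
So the signal is attenuated by 12 − 4 = 8 dB.

8 dB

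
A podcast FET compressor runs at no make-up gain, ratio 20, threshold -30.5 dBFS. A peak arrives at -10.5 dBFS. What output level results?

-29.5 dBFS

Overshoot: -10.5 − (-30.5) = 20 dB.
At 20:1 the overshoot is divided by 20, leaving 1 dB above threshold.
So the level is -30.5 + 1 = -29.5 dBFS.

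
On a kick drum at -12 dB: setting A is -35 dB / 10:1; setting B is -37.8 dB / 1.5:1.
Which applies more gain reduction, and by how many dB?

A: GR = 23 − 23/10 = 20.7 dB.
B: GR = 25.8 − 25.8/1.5 = 8.6 dB.
Difference: 12.1 dB in favour of A.

A, by 12.1 dB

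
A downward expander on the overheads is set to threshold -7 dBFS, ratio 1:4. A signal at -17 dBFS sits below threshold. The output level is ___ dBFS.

The input is 10 dB below the -7 dBFS threshold.
A 1:4 expander multiplies undershoot by 4: 10 × 4 = 40 dB below threshold.
Output = -7 − 40 = -47 dBFS.

-47 dBFS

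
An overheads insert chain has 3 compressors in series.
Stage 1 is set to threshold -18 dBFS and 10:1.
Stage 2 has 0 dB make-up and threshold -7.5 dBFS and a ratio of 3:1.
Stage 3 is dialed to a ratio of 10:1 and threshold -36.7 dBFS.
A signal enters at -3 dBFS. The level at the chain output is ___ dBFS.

-34.68 dBFS

Stage 1: 15 dB above -18 dBFS, reduced 10:1 to 1.5 dB above → -16.5 dBFS.
Stage 2: below threshold (-16.5 ≤ -7.5); passes unchanged; output -16.5 dBFS.
Stage 3: -16.5 dBFS is 20.2 dB over -36.7 dBFS; at 10:1 that becomes 2.02 dB over, giving -34.68 dBFS.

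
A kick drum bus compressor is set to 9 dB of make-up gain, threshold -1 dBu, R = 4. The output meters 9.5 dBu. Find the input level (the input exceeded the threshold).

Remove make-up: 9.5 − 9 = 0.5 dBu.
Post-compression overshoot = 0.5 − (-1) = 1.5 dB.
Input overshoot = R × output overshoot = 6 dB → input = -1 + 6 = 5 dBu.

5 dBu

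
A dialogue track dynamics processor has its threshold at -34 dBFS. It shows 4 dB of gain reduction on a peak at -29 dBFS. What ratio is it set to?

Input overshoot = -29 − (-34) = 5 dB.
Output overshoot = 5 − 4 = 1 dB.
Ratio = input overshoot / output overshoot = 5 / 1 = 5.

5:1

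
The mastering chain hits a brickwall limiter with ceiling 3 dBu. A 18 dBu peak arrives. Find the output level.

A brickwall limiter is an ∞:1 compressor: any input above the ceiling is clamped to 3 dBu.

3 dBu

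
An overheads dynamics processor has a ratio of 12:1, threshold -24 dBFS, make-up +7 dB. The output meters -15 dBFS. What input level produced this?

0 dBFS

Before make-up, the level was -15 − 7 = -22 dBFS.
The compressed level sits -22 − (-24) = 2 dB over threshold.
Input overshoot = R × output overshoot = 24 dB → input = -24 + 24 = 0 dBFS.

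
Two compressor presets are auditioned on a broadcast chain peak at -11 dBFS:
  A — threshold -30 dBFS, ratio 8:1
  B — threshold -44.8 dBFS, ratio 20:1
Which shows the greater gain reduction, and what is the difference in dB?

B, by 15.485 dB

A: overshoot 19 dB → output overshoot 2.375 dB → GR 16.625 dB.
B: overshoot 33.8 dB → output overshoot 1.69 dB → GR 32.11 dB.
B reduces 15.485 dB more.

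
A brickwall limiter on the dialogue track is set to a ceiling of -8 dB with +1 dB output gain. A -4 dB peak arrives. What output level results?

-7 dB

At ∞:1, everything above -8 dB is held at the ceiling.
Output gain then adds 1 dB: -8 + 1 = -7 dB.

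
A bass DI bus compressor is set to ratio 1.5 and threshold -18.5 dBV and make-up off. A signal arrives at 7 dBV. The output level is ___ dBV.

-1.5 dBV

The input is 25.5 dB above the -18.5 dBV threshold.
At 1.5:1 the overshoot is divided by 1.5, leaving 17 dB above threshold.
Output = -18.5 + 17 = -1.5 dBV.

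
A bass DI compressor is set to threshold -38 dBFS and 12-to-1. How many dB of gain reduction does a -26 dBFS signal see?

11 dB

The signal is 12 dB above threshold.
A 12:1 ratio leaves 1 dB of that excess.
So the signal is attenuated by 12 − 1 = 11 dB.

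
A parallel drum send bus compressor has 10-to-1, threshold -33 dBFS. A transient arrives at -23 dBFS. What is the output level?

The input is 10 dB above the -33 dBFS threshold.
At 10:1 the overshoot is divided by 10, leaving 1 dB above threshold.
So the level is -33 + 1 = -32 dBFS.

-32 dBFS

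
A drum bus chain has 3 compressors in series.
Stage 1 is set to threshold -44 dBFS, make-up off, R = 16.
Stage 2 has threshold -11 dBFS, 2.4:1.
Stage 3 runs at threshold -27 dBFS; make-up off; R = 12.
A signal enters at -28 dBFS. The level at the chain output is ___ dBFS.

-43 dBFS

Stage 1: -28 dBFS is 16 dB over -44 dBFS; at 16:1 that becomes 1 dB over, giving -43 dBFS.
Stage 2: -43 dBFS ≤ -11 dBFS, so stage 2 doesn't engage; output -43 dBFS.
Stage 3: below threshold (-43 ≤ -27); passes unchanged; output -43 dBFS.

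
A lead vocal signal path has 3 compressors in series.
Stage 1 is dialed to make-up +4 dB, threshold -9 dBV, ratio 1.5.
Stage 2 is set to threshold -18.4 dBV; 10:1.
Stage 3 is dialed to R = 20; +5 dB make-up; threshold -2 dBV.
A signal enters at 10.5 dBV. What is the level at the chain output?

-10.76 dBV

Stage 1: overshoot 19.5 dB → 19.5/1.5 = 13 dB → 4 dBV; +4 dB make-up → 8 dBV.
Stage 2: 26.4 dB above -18.4 dBV, reduced 10:1 to 2.64 dB above → -15.76 dBV.
Stage 3: -15.76 dBV ≤ -2 dBV, so stage 3 doesn't engage; make-up brings it to -10.76 dBV.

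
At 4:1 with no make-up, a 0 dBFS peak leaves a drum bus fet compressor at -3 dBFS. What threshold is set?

-4 dBFS

Input is 4 dB above T (since output overshoot × R = input overshoot: (-3 − T)·4 = 0 − T gives T = -4 dBFS).
Check: -4 + (0 − (-4))/4 = -4 + 1 = -3 dBFS. ✓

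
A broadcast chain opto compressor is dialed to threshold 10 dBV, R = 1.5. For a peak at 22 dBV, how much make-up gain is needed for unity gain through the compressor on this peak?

Overshoot 12 dB → 12/1.5 = 8 dB after compression, so the compressed level is 10 + 8 = 18 dBV.
Make-up = target − compressed = 22 − 18 = 4 dB.

4 dB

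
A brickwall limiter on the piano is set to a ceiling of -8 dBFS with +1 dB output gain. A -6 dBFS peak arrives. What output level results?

-7 dBFS

The limiter clamps the peak to its -8 dBFS ceiling.
Output gain then adds 1 dB: -8 + 1 = -7 dBFS.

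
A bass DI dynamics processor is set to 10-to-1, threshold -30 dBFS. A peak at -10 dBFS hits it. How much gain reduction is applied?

18 dB

The signal is 20 dB above threshold.
At 10:1, output sits 20/10 = 2 dB above threshold.
Gain reduction = 20 − 2 = 18 dB.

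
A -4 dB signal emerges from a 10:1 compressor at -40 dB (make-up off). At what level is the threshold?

Gain reduction = -4 − (-40) = 36 dB; output overshoot = GR / (R − 1) = 36 / 9 = 4 dB.
Threshold = output − output overshoot = -40 − 4 = -44 dB.

-44 dB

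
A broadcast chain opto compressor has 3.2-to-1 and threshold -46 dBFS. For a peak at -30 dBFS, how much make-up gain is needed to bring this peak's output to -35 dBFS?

Without make-up, output = threshold + overshoot/3.2 = -46 + 5 = -41 dBFS.
Gap to target: 6 dB.

6 dB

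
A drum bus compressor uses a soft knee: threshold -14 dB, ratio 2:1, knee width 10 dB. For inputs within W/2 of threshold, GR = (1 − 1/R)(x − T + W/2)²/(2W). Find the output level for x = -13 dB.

-13.9 dB

x − T + W/2 = -13 − (-14) + 5 = 6.
GR = (1 − 1/2) × 6² / 20 = 0.5 × 36 / 20 = 0.9 dB.
Output = -13 − 0.9 = -13.9 dB.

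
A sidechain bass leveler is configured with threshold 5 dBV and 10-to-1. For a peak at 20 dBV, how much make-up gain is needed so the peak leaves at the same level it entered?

Without make-up, output = threshold + overshoot/10 = 5 + 1.5 = 6.5 dBV.
Gap to target: 13.5 dB.

13.5 dB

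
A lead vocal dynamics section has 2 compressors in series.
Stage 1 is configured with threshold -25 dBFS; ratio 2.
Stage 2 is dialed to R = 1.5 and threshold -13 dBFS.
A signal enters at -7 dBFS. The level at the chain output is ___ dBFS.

Stage 1: overshoot 18 dB → 18/2 = 9 dB → -16 dBFS.
Stage 2: -16 dBFS is at or below the -13 dBFS threshold — no compression; output -16 dBFS.

-16 dBFS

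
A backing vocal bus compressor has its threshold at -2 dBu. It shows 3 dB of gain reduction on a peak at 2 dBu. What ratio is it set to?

Input overshoot = 2 − (-2) = 4 dB.
Output overshoot = 4 − 3 = 1 dB.
Ratio = input overshoot / output overshoot = 4 / 1 = 4.

4:1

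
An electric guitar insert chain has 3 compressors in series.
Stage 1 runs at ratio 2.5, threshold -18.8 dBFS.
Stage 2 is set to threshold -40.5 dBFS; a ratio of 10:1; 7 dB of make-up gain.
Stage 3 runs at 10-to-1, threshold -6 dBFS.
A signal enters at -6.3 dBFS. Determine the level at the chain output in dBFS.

Stage 1: overshoot 12.5 dB → 12.5/2.5 = 5 dB → -13.8 dBFS.
Stage 2: 26.7 dB above -40.5 dBFS, reduced 10:1 to 2.67 dB above → -37.83 dBFS; +7 dB make-up → -30.83 dBFS.
Stage 3: -30.83 dBFS is at or below the -6 dBFS threshold — no compression; output -30.83 dBFS.

-30.83 dBFS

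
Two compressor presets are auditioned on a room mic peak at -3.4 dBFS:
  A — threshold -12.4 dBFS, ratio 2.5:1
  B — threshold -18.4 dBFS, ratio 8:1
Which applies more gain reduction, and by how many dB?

B, by 7.725 dB

A: 9 dB over, compressed to 3.6 dB over, so 5.4 dB of GR.
B: 15 dB over, compressed to 1.875 dB over, so 13.125 dB of GR.
Difference: 7.725 dB in favour of B.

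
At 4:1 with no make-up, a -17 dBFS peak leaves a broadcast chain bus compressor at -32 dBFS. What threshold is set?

-37 dBFS

Gain reduction = -17 − (-32) = 15 dB; output overshoot = GR / (R − 1) = 15 / 3 = 5 dB.
Threshold = output − output overshoot = -32 − 5 = -37 dBFS.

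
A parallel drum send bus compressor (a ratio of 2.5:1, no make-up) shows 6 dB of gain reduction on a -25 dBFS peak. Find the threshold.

Let T be the threshold. Output overshoot = (input overshoot)/R, so -31 − T = (-25 − T)/2.5.
2.5·(-31 − T) = -25 − T → 1.5·T = -77.5 − (-25) = -52.5.
T = -52.5/1.5 = -35 dBFS.

-35 dBFS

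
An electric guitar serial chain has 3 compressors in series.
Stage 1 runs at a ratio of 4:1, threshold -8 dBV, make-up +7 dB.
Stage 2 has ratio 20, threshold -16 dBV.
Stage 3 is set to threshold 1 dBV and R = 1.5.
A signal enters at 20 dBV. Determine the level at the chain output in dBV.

Stage 1: 20 dBV is 28 dB over -8 dBV; at 4:1 that becomes 7 dB over, giving -1 dBV; +7 dB make-up → 6 dBV.
Stage 2: overshoot 22 dB → 22/20 = 1.1 dB → -14.9 dBV.
Stage 3: -14.9 dBV is at or below the 1 dBV threshold — no compression; output -14.9 dBV.

-14.9 dBV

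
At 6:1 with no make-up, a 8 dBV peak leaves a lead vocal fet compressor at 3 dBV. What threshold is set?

Let T be the threshold. Output overshoot = (input overshoot)/R, so 3 − T = (8 − T)/6.
6·(3 − T) = 8 − T → 5·T = 18 − 8 = 10.
T = 10/5 = 2 dBV.

2 dBV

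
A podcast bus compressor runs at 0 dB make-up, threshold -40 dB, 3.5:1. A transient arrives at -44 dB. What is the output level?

-44 dB is 4 dB below the -40 dB threshold, so no gain reduction is applied.
Output = input = -44 dB.

-44 dB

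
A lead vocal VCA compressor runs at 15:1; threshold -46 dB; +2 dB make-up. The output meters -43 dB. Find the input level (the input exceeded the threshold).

Stripping the +2 dB make-up gives -45 dB at the gain stage.
That's 1 dB above the -46 dB threshold.
Input overshoot = R × output overshoot = 15 dB → input = -46 + 15 = -31 dB.

-31 dB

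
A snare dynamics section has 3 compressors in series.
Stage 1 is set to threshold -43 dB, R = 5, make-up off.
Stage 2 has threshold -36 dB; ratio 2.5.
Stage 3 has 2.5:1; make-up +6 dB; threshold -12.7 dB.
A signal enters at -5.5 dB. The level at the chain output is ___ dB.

Stage 1: -5.5 dB is 37.5 dB over -43 dB; at 5:1 that becomes 7.5 dB over, giving -35.5 dB.
Stage 2: overshoot 0.5 dB → 0.5/2.5 = 0.2 dB → -35.8 dB.
Stage 3: below threshold (-35.8 ≤ -12.7); passes unchanged; make-up brings it to -29.8 dB.

-29.8 dB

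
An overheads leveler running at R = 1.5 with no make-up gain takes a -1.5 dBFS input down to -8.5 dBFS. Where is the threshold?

Input is 21 dB above T (since output overshoot × R = input overshoot: (-8.5 − T)·1.5 = -1.5 − T gives T = -22.5 dBFS).
Check: -22.5 + (-1.5 − (-22.5))/1.5 = -22.5 + 14 = -8.5 dBFS. ✓

-22.5 dBFS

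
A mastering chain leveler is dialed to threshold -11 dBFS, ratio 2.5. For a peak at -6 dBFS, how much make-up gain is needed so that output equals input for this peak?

3 dB

The peak compresses to -11 + 5/2.5 = -9 dBFS.
To reach -6 dBFS requires -6 − (-9) = 3 dB of make-up.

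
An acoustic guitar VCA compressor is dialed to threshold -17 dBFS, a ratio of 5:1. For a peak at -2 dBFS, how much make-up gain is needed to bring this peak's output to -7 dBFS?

7 dB

Without make-up, output = threshold + overshoot/5 = -17 + 3 = -14 dBFS.
Gap to target: 7 dB.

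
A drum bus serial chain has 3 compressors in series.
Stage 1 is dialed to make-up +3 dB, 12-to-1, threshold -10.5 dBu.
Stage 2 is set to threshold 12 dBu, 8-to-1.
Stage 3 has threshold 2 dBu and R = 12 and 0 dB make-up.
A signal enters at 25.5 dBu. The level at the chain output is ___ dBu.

-4.5 dBu

Stage 1: overshoot 36 dB → 36/12 = 3 dB → -7.5 dBu; +3 dB make-up → -4.5 dBu.
Stage 2: -4.5 dBu is at or below the 12 dBu threshold — no compression; output -4.5 dBu.
Stage 3: below threshold (-4.5 ≤ 2); passes unchanged; output -4.5 dBu.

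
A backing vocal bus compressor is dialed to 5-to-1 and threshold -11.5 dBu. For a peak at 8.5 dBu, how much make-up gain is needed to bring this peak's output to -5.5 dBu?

2 dB

Overshoot 20 dB → 20/5 = 4 dB after compression, so the compressed level is -11.5 + 4 = -7.5 dBu.
Make-up = target − compressed = -5.5 − (-7.5) = 2 dB.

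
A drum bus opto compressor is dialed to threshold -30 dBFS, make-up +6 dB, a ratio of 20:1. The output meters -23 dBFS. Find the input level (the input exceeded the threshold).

Before make-up, the level was -23 − 6 = -29 dBFS.
Post-compression overshoot = -29 − (-30) = 1 dB.
Undo the ratio: input overshoot = 1 × 20 = 20 dB, giving input = -10 dBFS.

-10 dBFS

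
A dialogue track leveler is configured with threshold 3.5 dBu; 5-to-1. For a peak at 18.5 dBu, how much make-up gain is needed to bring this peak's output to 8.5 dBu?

The peak compresses to 3.5 + 15/5 = 6.5 dBu.
To reach 8.5 dBu requires 8.5 − 6.5 = 2 dB of make-up.

2 dB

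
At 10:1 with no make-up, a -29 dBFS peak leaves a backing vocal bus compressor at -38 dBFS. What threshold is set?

-39 dBFS

Let T be the threshold. Output overshoot = (input overshoot)/R, so -38 − T = (-29 − T)/10.
10·(-38 − T) = -29 − T → 9·T = -380 − (-29) = -351.
T = -351/9 = -39 dBFS.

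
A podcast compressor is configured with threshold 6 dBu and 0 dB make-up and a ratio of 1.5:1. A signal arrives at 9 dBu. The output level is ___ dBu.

The input is 3 dB above the 6 dBu threshold.
1.5:1 compression reduces that to 3/1.5 = 2 dB over.
So the level is 6 + 2 = 8 dBu.

8 dBu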